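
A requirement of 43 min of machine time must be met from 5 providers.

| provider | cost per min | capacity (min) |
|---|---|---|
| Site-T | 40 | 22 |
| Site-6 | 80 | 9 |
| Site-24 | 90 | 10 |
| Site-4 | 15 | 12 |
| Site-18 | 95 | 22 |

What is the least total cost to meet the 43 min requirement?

1780

Fill from the cheapest provider first.
Site-4 (15): use full 12 — 31 min to go.
Site-T at 40: take all 22 min — 9 still needed.
Site-6 at 80: take all 9 min — 0 still needed.
Site-24, Site-18: unused.
Cost = 12×15 + 22×40 + 9×80 = 1780.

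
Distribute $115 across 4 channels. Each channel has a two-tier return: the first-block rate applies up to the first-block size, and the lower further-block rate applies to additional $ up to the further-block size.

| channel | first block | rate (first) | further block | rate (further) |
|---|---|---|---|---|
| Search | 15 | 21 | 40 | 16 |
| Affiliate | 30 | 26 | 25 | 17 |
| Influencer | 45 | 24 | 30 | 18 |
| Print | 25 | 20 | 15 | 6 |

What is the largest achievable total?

Treat each block as its own option and order by rate: Affiliate/tier1 26 > Influencer/tier1 24 > Search/tier1 21 > Print/tier1 20 > Influencer/tier2 18 > Affiliate/tier2 17 > Search/tier2 16 > Print/tier2 6.
Affiliate/tier1 (26): +30 → 85 left.
Fill Influencer tier1 block (45 at 24) → 40 left.
Fill Search tier1 block (15 at 21) → 25 left.
Print tier1 at 20: fill all 25 → 0 left.
Total = 26×30 + 24×45 + 21×15 + 20×25 = 2675.

2675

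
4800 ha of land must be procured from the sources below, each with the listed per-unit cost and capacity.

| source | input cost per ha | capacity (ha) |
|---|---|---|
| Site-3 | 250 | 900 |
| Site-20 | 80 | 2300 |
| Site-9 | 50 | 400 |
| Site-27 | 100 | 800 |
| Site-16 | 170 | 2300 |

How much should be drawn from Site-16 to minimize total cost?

1300

Use sources in increasing cost order.
Site-9 (50): use full 400 — 4400 ha to go.
Take 2300 from Site-20 at 80 — need 2100 more.
Take 800 from Site-27 at 100 — need 1300 more.
Site-16 (170): take the remaining 1300 — done.
Site-3: unused.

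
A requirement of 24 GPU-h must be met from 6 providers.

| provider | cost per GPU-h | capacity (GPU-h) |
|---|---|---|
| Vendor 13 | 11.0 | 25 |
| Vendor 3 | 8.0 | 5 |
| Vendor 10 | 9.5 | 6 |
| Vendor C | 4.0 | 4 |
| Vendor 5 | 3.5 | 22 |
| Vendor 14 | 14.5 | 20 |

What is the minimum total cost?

85

Cheapest first:
Vendor 5 (3.5): use full 22 ; 2 GPU-h to go.
Vendor C at 4.0: take 2 of its 4 ; requirement met.
Vendor 3, Vendor 10, Vendor 13, Vendor 14: unused.
Cost = 22×3.5 + 2×4.0 = 85.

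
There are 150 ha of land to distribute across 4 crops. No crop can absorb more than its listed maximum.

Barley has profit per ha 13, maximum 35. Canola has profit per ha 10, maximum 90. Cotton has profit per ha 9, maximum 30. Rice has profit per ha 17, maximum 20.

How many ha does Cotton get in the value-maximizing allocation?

Highest profit per ha first: Rice 17 > Barley 13 > Canola 10 > Cotton 9.
Rice: +20 to 20 (cap) — 130 left.
Barley: +35 to 35 (cap) — 95 left.
Give Canola 90 to hit its cap of 90 — 5 left.
Cotton: +5 (room for 30) → 5. Pool exhausted.

5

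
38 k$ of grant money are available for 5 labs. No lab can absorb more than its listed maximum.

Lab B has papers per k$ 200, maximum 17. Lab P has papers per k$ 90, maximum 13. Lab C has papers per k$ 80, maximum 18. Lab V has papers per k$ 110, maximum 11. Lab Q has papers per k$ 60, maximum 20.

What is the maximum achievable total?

5510

Order the labs by papers per k$: Lab B 200 > Lab V 110 > Lab P 90 > Lab C 80 > Lab Q 60.
Lab B: +17 to 17 (cap) → 21 left.
Lab V: +11 to 11 (cap) → 10 left.
Lab P: +10 (room for 13) → 10. Pool exhausted.
Total = 200×17 + 90×10 + 110×11 = 5510.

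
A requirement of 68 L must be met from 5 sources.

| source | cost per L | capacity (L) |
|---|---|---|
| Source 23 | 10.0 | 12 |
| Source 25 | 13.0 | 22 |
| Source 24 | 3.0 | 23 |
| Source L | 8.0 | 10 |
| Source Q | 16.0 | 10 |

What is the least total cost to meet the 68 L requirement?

571

Cheapest first:
Source 24 (3.0): use full 23 → 45 L to go.
Source L (8.0): use full 10 → 35 L to go.
Take 12 from Source 23 at 10.0 → need 23 more.
Source 25 at 13.0: take all 22 L → 1 still needed.
Take 1 from Source Q at 16.0 to finish.
Cost = 23×3.0 + 10×8.0 + 12×10.0 + 22×13.0 + 1×16.0 = 571.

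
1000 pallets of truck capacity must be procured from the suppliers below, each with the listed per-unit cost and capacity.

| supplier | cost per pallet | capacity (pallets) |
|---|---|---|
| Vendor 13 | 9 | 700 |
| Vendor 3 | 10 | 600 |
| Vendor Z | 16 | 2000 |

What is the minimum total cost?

9300

Cheapest first:
Vendor 13 at 9: take all 700 pallets — 300 still needed.
Vendor 3 at 10: take 300 of its 600 — requirement met.
Vendor Z: unused.
Cost = 700×9 + 300×10 = 9300.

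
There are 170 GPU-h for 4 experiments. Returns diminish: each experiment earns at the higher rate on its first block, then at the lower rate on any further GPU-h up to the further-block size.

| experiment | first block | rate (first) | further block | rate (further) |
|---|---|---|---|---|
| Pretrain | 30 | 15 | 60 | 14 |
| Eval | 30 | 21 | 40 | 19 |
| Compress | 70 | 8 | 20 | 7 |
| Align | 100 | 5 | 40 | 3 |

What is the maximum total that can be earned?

Order all 8 blocks by rate: Eval/T1 21 > Eval/T2 19 > Pretrain/T1 15 > Pretrain/T2 14 > Compress/T1 8 > Compress/T2 7 > Align/T1 5 > Align/T2 3.
Fill Eval T1 block (30 at 21) ; 140 left.
Eval/T2 (19): +40 ; 100 left.
Pretrain T1 at 15: fill all 30 ; 70 left.
Fill Pretrain T2 block (60 at 14) ; 10 left.
Compress/T1: +10 of 70 at 8; pool empty.
Total = 21×30 + 19×40 + 15×30 + 14×60 + 8×10 = 2760.

2760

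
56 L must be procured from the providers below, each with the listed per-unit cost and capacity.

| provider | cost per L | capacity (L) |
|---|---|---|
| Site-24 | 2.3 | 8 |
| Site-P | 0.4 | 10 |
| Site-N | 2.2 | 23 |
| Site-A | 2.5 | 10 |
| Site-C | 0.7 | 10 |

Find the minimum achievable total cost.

Cheapest first:
Site-P at 0.4: take all 10 L → 46 still needed.
Site-C (0.7): use full 10 → 36 L to go.
Site-N (2.2): use full 23 → 13 L to go.
Site-24 (2.3): use full 8 → 5 L to go.
Take 5 from Site-A at 2.5 to finish.
Cost = 10×0.4 + 10×0.7 + 23×2.2 + 8×2.3 + 5×2.5 = 92.5.

92.5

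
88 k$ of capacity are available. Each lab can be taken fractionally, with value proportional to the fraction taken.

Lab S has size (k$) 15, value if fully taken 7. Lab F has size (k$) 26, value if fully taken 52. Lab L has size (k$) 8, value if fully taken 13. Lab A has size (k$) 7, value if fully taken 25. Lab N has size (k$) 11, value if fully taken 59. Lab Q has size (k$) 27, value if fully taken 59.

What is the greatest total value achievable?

Rank by value-to-size ratio: Lab N 59/11≈5.36, Lab A 25/7≈3.57, Lab Q 59/27≈2.19, Lab F 52/26≈2, Lab L 13/8≈1.62, Lab S 7/15≈0.467.
Lab N: take in full, 11 k$ for value 59 — 77 left.
All 7 k$ of Lab A fit (value 25) — 70 remain.
All 27 k$ of Lab Q fit (value 59) — 43 remain.
Lab F: take in full, 26 k$ for value 52 — 17 left.
Lab L: take in full, 8 k$ for value 13 — 9 left.
Fill the last 9 k$ with part of Lab S: 9/15 of it earns 4.2.
Total value = 212.2.

212.2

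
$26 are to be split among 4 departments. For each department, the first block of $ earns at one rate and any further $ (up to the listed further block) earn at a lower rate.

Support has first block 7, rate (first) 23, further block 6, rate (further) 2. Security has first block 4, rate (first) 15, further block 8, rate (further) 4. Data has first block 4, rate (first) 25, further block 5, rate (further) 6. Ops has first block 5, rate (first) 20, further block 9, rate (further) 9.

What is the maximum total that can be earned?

475

Treat each block as its own option and order by rate: Data/first 25 > Support/first 23 > Ops/first 20 > Security/first 15 > Ops/second 9 > Data/second 6 > Security/second 4 > Support/second 2.
Data/first (25): +4 → 22 left.
Fill Support first block (7 at 23) → 15 left.
Fill Ops first block (5 at 20) → 10 left.
Fill Security first block (4 at 15) → 6 left.
Ops second at 9: only 6 left, fill 6.
Total = 25×4 + 23×7 + 20×5 + 15×4 + 9×6 = 475.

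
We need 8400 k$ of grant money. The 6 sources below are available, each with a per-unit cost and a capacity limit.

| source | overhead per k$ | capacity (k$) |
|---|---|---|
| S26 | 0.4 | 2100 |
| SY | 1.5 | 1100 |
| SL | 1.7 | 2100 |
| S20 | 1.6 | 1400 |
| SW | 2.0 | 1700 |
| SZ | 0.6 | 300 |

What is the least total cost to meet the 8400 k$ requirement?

Use sources in increasing cost order.
S26 at 0.4: take all 2100 k$ ; 6300 still needed.
SZ (0.6): use full 300 ; 6000 k$ to go.
SY at 1.5: take all 1100 k$ ; 4900 still needed.
S20 at 1.6: take all 1400 k$ ; 3500 still needed.
SL at 1.7: take all 2100 k$ ; 1400 still needed.
SW (2.0): take the remaining 1400 ; done.
Cost = 2100×0.4 + 300×0.6 + 1100×1.5 + 1400×1.6 + 2100×1.7 + 1400×2.0 = 11280.

11280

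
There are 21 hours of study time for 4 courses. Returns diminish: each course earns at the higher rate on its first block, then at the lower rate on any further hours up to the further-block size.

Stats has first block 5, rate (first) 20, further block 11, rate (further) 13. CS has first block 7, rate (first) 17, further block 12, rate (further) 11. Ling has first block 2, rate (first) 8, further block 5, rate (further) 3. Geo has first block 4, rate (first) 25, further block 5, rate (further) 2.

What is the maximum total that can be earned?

384

Rank every tier by rate: Geo/first 25 > Stats/first 20 > CS/first 17 > Stats/second 13 > CS/second 11 > Ling/first 8 > Ling/second 3 > Geo/second 2.
Geo first at 25: fill all 4 ; 17 left.
Stats/first (20): +5 ; 12 left.
CS/first (17): +7 ; 5 left.
5 remain; put them into Stats second at 13.
Total = 25×4 + 20×5 + 17×7 + 13×5 = 384.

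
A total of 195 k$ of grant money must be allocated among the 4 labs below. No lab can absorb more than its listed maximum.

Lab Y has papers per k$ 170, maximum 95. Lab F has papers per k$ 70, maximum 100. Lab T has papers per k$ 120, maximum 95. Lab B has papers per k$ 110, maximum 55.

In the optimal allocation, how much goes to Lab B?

Order the labs by papers per k$: Lab Y 170 > Lab T 120 > Lab B 110 > Lab F 70.
Lab Y takes 95 to reach its cap of 95 → 100 left.
Lab T: +95 to 95 (cap) → 5 left.
Lab B has room for 55 but only 5 remain, so it gets 5.

5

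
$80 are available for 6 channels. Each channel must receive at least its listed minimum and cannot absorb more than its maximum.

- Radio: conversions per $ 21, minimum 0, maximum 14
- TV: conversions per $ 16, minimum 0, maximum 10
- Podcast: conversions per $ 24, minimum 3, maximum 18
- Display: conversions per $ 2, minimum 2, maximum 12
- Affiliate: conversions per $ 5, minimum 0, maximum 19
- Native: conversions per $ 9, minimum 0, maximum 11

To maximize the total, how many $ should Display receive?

8

Meeting every minimum uses 0+0+3+2+0+0 = 5 $, leaving 75.
Order the channels by conversions per $: Podcast 24 > Radio 21 > TV 16 > Native 9 > Affiliate 5 > Display 2.
Podcast takes 15 more to reach its cap of 18 ; 60 left.
Radio: +14 to 14 (cap) ; 46 left.
TV takes 10 more to reach its cap of 10 ; 36 left.
Native: +11 to 11 (cap) ; 25 left.
Affiliate takes 19 more to reach its cap of 19 ; 6 left.
Display: +6 (room for 10) → 8. Pool exhausted.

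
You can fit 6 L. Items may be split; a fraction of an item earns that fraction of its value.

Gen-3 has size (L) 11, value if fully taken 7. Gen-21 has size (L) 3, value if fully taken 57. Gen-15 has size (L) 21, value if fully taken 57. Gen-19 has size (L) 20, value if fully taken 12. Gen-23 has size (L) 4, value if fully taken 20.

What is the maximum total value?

Sort by value density: Gen-21 57/3≈19, Gen-23 20/4≈5, Gen-15 57/21≈2.71, Gen-3 7/11≈0.636, Gen-19 12/20≈0.6.
Take all of Gen-21 (3 L, value 57) — 3 L left.
Only 3 L remain; take 3/4 of Gen-23 for value 20×3/4 = 15.
Total value = 72.

72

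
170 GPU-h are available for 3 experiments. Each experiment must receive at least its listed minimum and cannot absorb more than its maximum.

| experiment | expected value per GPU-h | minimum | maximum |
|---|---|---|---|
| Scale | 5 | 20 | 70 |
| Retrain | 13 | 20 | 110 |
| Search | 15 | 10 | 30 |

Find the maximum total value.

Meeting every minimum uses 20+20+10 = 50 GPU-h, leaving 120.
Rank by expected value per GPU-h: Search 15 > Retrain 13 > Scale 5.
Search takes 20 more to reach its cap of 30 ; 100 left.
Retrain: +90 to 110 (cap) ; 10 left.
Scale: +10 (room for 50) → 30. Pool exhausted.
Total = 5×30 + 13×110 + 15×30 = 2030.

2030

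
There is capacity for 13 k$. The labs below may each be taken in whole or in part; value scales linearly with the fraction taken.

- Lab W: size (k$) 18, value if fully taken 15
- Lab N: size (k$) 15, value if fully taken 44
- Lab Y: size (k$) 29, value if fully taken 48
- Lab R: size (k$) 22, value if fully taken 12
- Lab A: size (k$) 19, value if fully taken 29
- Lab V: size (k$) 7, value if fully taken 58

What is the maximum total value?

75.6

Best value per unit of size first: Lab V 58/7≈8.29, Lab N 44/15≈2.93, Lab Y 48/29≈1.66, Lab A 29/19≈1.53, Lab W 15/18≈0.833, Lab R 12/22≈0.545.
Take all of Lab V (7 k$, value 58) → 6 k$ left.
6 k$ left: a 6/15 share of Lab N gives 44×6/15 = 17.6.
Total value = 75.6.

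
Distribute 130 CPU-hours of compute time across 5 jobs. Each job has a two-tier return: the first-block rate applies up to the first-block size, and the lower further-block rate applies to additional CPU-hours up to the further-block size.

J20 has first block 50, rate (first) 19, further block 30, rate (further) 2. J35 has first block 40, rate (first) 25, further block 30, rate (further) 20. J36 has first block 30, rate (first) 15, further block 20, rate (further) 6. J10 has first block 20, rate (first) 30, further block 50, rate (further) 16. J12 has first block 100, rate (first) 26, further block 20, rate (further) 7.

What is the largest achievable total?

Order all 10 blocks by rate: J10/tier1 30 > J12/tier1 26 > J35/tier1 25 > J35/tier2 20 > J20/tier1 19 > J10/tier2 16 > J36/tier1 15 > J12/tier2 7 > J36/tier2 6 > J20/tier2 2.
J10/tier1 (30): +20 ; 110 left.
J12 tier1 at 26: fill all 100 ; 10 left.
J35 tier1 at 25: only 10 left, fill 10.
Total = 30×20 + 26×100 + 25×10 = 3450.

3450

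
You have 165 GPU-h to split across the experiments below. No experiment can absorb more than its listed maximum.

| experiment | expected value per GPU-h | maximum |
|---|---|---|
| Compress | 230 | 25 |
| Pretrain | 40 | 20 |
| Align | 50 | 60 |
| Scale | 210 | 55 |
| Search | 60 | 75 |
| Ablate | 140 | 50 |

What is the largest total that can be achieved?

26400

Highest expected value per GPU-h first: Compress 230 > Scale 210 > Ablate 140 > Search 60 > Align 50 > Pretrain 40.
Give Compress 25 to hit its cap of 25 — 140 left.
Scale takes 55 to reach its cap of 55 — 85 left.
Ablate takes 50 to reach its cap of 50 — 35 left.
Search: +35 (room for 75) → 35. Pool exhausted.
Total = 230×25 + 210×55 + 60×35 + 140×50 = 26400.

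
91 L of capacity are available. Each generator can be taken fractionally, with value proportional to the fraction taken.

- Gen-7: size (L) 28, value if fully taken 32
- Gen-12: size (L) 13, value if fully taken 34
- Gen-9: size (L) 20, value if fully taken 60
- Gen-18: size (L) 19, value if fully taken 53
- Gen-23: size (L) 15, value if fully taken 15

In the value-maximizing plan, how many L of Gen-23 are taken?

Rank by value-to-size ratio: Gen-9 60/20≈3, Gen-18 53/19≈2.79, Gen-12 34/13≈2.62, Gen-7 32/28≈1.14, Gen-23 15/15≈1.
Take all of Gen-9 (20 L, value 60) — 71 L left.
All 19 L of Gen-18 fit (value 53) — 52 remain.
Take all of Gen-12 (13 L, value 34) — 39 L left.
Gen-7: take in full, 28 L for value 32 — 11 left.
Fill the last 11 L with part of Gen-23: 11/15 of it earns 11.

11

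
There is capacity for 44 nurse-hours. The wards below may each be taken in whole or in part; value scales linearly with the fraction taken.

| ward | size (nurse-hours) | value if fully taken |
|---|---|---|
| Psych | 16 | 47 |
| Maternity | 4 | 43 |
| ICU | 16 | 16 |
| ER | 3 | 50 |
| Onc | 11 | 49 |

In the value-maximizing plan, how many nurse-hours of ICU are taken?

10

Sort by value density: ER 50/3≈16.7, Maternity 43/4≈10.8, Onc 49/11≈4.45, Psych 47/16≈2.94, ICU 16/16≈1.
All 3 nurse-hours of ER fit (value 50) — 41 remain.
Take all of Maternity (4 nurse-hours, value 43) — 37 nurse-hours left.
Onc: take in full, 11 nurse-hours for value 49 — 26 left.
Psych: take in full, 16 nurse-hours for value 47 — 10 left.
Fill the last 10 nurse-hours with part of ICU: 10/16 of it earns 10.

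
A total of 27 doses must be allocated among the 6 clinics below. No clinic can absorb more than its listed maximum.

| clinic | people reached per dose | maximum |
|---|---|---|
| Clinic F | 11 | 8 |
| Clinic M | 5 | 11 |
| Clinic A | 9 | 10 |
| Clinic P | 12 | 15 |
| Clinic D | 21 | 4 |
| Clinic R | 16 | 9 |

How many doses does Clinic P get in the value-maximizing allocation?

14

Order the clinics by people reached per dose: Clinic D 21 > Clinic R 16 > Clinic P 12 > Clinic F 11 > Clinic A 9 > Clinic M 5.
Clinic D takes 4 to reach its cap of 4 → 23 left.
Give Clinic R 9 to hit its cap of 9 → 14 left.
Only 14 left; Clinic P takes them to reach 14.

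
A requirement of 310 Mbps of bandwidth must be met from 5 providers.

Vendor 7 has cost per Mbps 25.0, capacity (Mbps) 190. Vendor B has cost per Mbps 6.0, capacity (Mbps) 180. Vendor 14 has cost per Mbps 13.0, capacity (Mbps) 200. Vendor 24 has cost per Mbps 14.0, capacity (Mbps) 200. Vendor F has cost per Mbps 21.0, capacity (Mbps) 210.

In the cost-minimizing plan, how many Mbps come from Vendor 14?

Use providers in increasing cost order.
Vendor B at 6.0: take all 180 Mbps ; 130 still needed.
Take 130 from Vendor 14 at 13.0 to finish.
Vendor 24, Vendor F, Vendor 7: unused.

130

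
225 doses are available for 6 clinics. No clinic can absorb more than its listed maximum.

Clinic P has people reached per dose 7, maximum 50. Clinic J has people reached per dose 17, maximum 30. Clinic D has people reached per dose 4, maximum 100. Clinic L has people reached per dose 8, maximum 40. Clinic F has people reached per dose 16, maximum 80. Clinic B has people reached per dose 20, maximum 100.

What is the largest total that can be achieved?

3910

Rank by people reached per dose: Clinic B 20 > Clinic J 17 > Clinic F 16 > Clinic L 8 > Clinic P 7 > Clinic D 4.
Clinic B takes 100 to reach its cap of 100 ; 125 left.
Clinic J takes 30 to reach its cap of 30 ; 95 left.
Clinic F: +80 to 80 (cap) ; 15 left.
Clinic L: +15 (room for 40) → 15. Pool exhausted.
Total = 17×30 + 8×15 + 16×80 + 20×100 = 3910.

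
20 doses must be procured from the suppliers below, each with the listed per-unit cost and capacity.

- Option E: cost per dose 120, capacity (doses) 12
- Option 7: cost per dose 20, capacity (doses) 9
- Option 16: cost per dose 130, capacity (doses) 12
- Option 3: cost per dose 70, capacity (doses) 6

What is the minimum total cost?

Use suppliers in increasing cost order.
Option 7 at 20: take all 9 doses → 11 still needed.
Take 6 from Option 3 at 70 → need 5 more.
Option E at 120: take 5 of its 12 → requirement met.
Option 16: unused.
Cost = 9×20 + 6×70 + 5×120 = 1200.

1200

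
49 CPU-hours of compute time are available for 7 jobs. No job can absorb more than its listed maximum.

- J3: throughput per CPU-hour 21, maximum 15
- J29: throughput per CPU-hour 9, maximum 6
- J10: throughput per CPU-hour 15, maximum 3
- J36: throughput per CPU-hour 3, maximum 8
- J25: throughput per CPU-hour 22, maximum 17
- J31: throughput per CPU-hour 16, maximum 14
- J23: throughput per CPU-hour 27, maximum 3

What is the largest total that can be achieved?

994

Order the jobs by throughput per CPU-hour: J23 27 > J25 22 > J3 21 > J31 16 > J10 15 > J29 9 > J36 3.
Give J23 3 to hit its cap of 3 → 46 left.
J25: +17 to 17 (cap) → 29 left.
Give J3 15 to hit its cap of 15 → 14 left.
J31 takes 14 to reach its cap of 14 → 0 left.
Total = 21×15 + 22×17 + 16×14 + 27×3 = 994.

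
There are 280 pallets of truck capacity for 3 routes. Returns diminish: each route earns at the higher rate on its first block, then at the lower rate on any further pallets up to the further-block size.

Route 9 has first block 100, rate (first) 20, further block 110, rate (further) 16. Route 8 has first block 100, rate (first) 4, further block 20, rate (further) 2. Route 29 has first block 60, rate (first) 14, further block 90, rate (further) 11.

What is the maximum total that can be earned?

4710

Rank every tier by rate: Route 9/tier1 20 > Route 9/tier2 16 > Route 29/tier1 14 > Route 29/tier2 11 > Route 8/tier1 4 > Route 8/tier2 2.
Route 9/tier1 (20): +100 → 180 left.
Route 9 tier2 at 16: fill all 110 → 70 left.
Route 29 tier1 at 14: fill all 60 → 10 left.
Route 29 tier2 at 11: only 10 left, fill 10.
Total = 20×100 + 16×110 + 14×60 + 11×10 = 4710.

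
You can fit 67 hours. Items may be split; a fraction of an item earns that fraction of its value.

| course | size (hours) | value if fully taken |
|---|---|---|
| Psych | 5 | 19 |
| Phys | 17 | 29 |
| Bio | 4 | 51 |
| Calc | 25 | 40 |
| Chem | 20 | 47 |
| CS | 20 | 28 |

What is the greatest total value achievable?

179.6

Sort by value density: Bio 51/4≈12.8, Psych 19/5≈3.8, Chem 47/20≈2.35, Phys 29/17≈1.71, Calc 40/25≈1.6, CS 28/20≈1.4.
All 4 hours of Bio fit (value 51) — 63 remain.
Take all of Psych (5 hours, value 19) — 58 hours left.
Take all of Chem (20 hours, value 47) — 38 hours left.
Phys: take in full, 17 hours for value 29 — 21 left.
Fill the last 21 hours with part of Calc: 21/25 of it earns 33.6.
Total value = 179.6.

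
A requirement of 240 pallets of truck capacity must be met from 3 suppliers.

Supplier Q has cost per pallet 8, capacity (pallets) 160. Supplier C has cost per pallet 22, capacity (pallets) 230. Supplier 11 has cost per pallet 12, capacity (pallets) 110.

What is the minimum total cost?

2240

Cheapest first:
Take 160 from Supplier Q at 8 — need 80 more.
Supplier 11 at 12: take 80 of its 110 — requirement met.
Supplier C: unused.
Cost = 160×8 + 80×12 = 2240.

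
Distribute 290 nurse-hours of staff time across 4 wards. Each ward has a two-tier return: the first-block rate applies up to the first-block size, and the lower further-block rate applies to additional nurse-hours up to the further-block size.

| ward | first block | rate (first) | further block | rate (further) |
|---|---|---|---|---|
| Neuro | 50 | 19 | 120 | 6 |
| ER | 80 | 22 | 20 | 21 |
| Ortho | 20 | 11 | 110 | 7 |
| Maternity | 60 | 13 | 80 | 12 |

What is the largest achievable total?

Order all 8 blocks by rate: ER/T1 22 > ER/T2 21 > Neuro/T1 19 > Maternity/T1 13 > Maternity/T2 12 > Ortho/T1 11 > Ortho/T2 7 > Neuro/T2 6.
Fill ER T1 block (80 at 22) — 210 left.
Fill ER T2 block (20 at 21) — 190 left.
Neuro/T1 (19): +50 — 140 left.
Fill Maternity T1 block (60 at 13) — 80 left.
Maternity T2 at 12: fill all 80 — 0 left.
Total = 22×80 + 21×20 + 19×50 + 13×60 + 12×80 = 4870.

4870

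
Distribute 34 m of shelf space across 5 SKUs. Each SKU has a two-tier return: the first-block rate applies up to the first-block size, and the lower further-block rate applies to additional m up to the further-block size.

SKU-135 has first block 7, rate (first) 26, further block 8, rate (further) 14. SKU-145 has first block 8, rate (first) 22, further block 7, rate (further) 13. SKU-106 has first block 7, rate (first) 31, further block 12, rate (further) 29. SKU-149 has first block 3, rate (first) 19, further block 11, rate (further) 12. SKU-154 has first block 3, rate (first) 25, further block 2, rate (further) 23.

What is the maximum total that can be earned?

934

Treat each block as its own option and order by rate: SKU-106/T1 31 > SKU-106/T2 29 > SKU-135/T1 26 > SKU-154/T1 25 > SKU-154/T2 23 > SKU-145/T1 22 > SKU-149/T1 19 > SKU-135/T2 14 > SKU-145/T2 13 > SKU-149/T2 12.
SKU-106/T1 (31): +7 ; 27 left.
Fill SKU-106 T2 block (12 at 29) ; 15 left.
SKU-135/T1 (26): +7 ; 8 left.
SKU-154/T1 (25): +3 ; 5 left.
Fill SKU-154 T2 block (2 at 23) ; 3 left.
3 remain; put them into SKU-145 T1 at 22.
Total = 31×7 + 29×12 + 26×7 + 25×3 + 23×2 + 22×3 = 934.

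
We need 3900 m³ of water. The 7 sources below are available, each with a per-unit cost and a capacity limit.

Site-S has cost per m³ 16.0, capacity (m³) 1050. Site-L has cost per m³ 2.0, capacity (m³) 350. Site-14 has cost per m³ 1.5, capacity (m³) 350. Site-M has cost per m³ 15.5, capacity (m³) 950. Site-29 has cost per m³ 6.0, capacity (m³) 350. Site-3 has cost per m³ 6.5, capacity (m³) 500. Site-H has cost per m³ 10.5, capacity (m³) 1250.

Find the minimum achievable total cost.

Cheapest first:
Site-14 (1.5): use full 350 → 3550 m³ to go.
Site-L (2.0): use full 350 → 3200 m³ to go.
Site-29 (6.0): use full 350 → 2850 m³ to go.
Site-3 (6.5): use full 500 → 2350 m³ to go.
Site-H (10.5): use full 1250 → 1100 m³ to go.
Take 950 from Site-M at 15.5 → need 150 more.
Site-S (16.0): take the remaining 150 → done.
Cost = 350×1.5 + 350×2.0 + 350×6.0 + 500×6.5 + 1250×10.5 + 950×15.5 + 150×16.0 = 36825.

36825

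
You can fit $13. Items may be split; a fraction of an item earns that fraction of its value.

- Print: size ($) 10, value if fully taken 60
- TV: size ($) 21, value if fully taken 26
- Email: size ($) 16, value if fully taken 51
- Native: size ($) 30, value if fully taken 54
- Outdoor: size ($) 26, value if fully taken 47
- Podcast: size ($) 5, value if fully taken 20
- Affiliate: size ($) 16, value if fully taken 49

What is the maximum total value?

72

Rank by value-to-size ratio: Print 60/10≈6, Podcast 20/5≈4, Email 51/16≈3.19, Affiliate 49/16≈3.06, Outdoor 47/26≈1.81, Native 54/30≈1.8, TV 26/21≈1.24.
Take all of Print (10 $, value 60) → 3 $ left.
Fill the last 3 $ with part of Podcast: 3/5 of it earns 12.
Total value = 72.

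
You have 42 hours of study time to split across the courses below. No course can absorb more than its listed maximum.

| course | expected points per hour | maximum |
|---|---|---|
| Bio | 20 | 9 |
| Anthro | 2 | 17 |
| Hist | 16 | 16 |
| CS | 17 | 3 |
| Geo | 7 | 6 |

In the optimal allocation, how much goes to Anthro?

Order the courses by expected points per hour: Bio 20 > CS 17 > Hist 16 > Geo 7 > Anthro 2.
Bio: +9 to 9 (cap) — 33 left.
Give CS 3 to hit its cap of 3 — 30 left.
Hist: +16 to 16 (cap) — 14 left.
Geo: +6 to 6 (cap) — 8 left.
Anthro has room for 17 but only 8 remain, so it gets 8.

8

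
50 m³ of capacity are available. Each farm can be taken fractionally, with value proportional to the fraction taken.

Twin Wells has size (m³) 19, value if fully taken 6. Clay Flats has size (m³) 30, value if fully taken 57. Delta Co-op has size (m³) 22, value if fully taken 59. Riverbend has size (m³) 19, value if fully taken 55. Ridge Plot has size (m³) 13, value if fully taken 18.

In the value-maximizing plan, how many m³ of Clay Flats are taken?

Sort by value density: Riverbend 55/19≈2.89, Delta Co-op 59/22≈2.68, Clay Flats 57/30≈1.9, Ridge Plot 18/13≈1.38, Twin Wells 6/19≈0.316.
Riverbend: take in full, 19 m³ for value 55 ; 31 left.
All 22 m³ of Delta Co-op fit (value 59) ; 9 remain.
9 m³ left: a 9/30 share of Clay Flats gives 57×9/30 = 17.1.

9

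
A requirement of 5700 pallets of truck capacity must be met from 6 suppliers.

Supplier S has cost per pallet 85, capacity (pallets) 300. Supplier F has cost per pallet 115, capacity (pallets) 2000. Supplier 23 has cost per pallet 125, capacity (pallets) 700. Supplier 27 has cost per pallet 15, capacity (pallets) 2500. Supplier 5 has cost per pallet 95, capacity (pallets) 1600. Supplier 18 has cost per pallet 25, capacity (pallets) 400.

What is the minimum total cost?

Use suppliers in increasing cost order.
Take 2500 from Supplier 27 at 15 → need 3200 more.
Supplier 18 (25): use full 400 → 2800 pallets to go.
Supplier S at 85: take all 300 pallets → 2500 still needed.
Supplier 5 (95): use full 1600 → 900 pallets to go.
Supplier F at 115: take 900 of its 2000 → requirement met.
Supplier 23: unused.
Cost = 2500×15 + 400×25 + 300×85 + 1600×95 + 900×115 = 328500.

328500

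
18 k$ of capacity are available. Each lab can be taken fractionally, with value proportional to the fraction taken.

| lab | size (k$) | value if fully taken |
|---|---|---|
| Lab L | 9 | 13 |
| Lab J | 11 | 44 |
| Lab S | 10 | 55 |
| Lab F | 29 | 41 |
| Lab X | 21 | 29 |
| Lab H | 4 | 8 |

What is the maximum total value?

Sort by value density: Lab S 55/10≈5.5, Lab J 44/11≈4, Lab H 8/4≈2, Lab L 13/9≈1.44, Lab F 41/29≈1.41, Lab X 29/21≈1.38.
Lab S: take in full, 10 k$ for value 55 → 8 left.
Only 8 k$ remain; take 8/11 of Lab J for value 44×8/11 = 32.
Total value = 87.

87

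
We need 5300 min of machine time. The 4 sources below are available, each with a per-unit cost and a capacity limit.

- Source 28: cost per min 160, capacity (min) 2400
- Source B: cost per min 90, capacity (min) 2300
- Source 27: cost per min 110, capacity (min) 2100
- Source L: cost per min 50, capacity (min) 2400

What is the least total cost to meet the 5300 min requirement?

Fill from the cheapest source first.
Source L at 50: take all 2400 min ; 2900 still needed.
Source B at 90: take all 2300 min ; 600 still needed.
Take 600 from Source 27 at 110 to finish.
Source 28: unused.
Cost = 2400×50 + 2300×90 + 600×110 = 393000.

393000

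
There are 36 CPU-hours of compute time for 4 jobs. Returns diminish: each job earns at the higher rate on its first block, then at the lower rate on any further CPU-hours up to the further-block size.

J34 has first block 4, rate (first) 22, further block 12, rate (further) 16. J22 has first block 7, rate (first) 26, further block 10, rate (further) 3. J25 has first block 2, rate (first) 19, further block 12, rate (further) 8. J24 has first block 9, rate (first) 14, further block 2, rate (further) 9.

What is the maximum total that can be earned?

Rank every tier by rate: J22/T1 26 > J34/T1 22 > J25/T1 19 > J34/T2 16 > J24/T1 14 > J24/T2 9 > J25/T2 8 > J22/T2 3.
Fill J22 T1 block (7 at 26) → 29 left.
J34/T1 (22): +4 → 25 left.
J25/T1 (19): +2 → 23 left.
J34/T2 (16): +12 → 11 left.
J24/T1 (14): +9 → 2 left.
J24 T2 at 9: fill all 2 → 0 left.
Total = 26×7 + 22×4 + 19×2 + 16×12 + 14×9 + 9×2 = 644.

644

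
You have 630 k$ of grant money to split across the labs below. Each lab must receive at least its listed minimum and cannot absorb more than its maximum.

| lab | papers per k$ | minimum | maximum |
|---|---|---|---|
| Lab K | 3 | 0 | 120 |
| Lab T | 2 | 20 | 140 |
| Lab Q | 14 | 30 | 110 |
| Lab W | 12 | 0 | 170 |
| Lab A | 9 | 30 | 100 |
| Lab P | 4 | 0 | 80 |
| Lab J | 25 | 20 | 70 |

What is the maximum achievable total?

Meeting every minimum uses 0+20+30+0+30+0+20 = 100 k$, leaving 530.
Rank by papers per k$: Lab J 25 > Lab Q 14 > Lab W 12 > Lab A 9 > Lab P 4 > Lab K 3 > Lab T 2.
Lab J: +50 to 70 (cap) — 480 left.
Lab Q takes 80 more to reach its cap of 110 — 400 left.
Lab W: +170 to 170 (cap) — 230 left.
Lab A: +70 to 100 (cap) — 160 left.
Give Lab P 80 more to hit its cap of 80 — 80 left.
Only 80 left; Lab K takes them to reach 80.
Total = 3×80 + 2×20 + 14×110 + 12×170 + 9×100 + 4×80 + 25×70 = 6830.

6830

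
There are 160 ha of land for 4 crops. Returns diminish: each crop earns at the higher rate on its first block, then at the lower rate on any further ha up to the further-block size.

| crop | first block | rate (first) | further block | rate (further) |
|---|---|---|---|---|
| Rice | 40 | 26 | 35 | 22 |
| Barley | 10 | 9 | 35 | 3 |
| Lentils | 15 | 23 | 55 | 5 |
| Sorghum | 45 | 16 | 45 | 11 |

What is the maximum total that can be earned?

Rank every tier by rate: Rice/first 26 > Lentils/first 23 > Rice/second 22 > Sorghum/first 16 > Sorghum/second 11 > Barley/first 9 > Lentils/second 5 > Barley/second 3.
Rice/first (26): +40 → 120 left.
Fill Lentils first block (15 at 23) → 105 left.
Rice/second (22): +35 → 70 left.
Sorghum first at 16: fill all 45 → 25 left.
Sorghum/second: +25 of 45 at 11; pool empty.
Total = 26×40 + 23×15 + 22×35 + 16×45 + 11×25 = 3150.

3150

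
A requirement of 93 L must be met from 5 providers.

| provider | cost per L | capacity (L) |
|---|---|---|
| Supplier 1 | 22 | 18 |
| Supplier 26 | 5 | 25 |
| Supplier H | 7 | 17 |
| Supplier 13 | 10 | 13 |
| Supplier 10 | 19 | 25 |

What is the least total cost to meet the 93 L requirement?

Fill from the cheapest provider first.
Take 25 from Supplier 26 at 5 → need 68 more.
Take 17 from Supplier H at 7 → need 51 more.
Supplier 13 (10): use full 13 → 38 L to go.
Supplier 10 (19): use full 25 → 13 L to go.
Take 13 from Supplier 1 at 22 to finish.
Cost = 25×5 + 17×7 + 13×10 + 25×19 + 13×22 = 1135.

1135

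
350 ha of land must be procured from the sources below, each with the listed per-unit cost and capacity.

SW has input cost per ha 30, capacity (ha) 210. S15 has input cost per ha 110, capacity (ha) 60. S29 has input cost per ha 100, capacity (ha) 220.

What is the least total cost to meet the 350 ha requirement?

20300

Cheapest first:
SW at 30: take all 210 ha — 140 still needed.
Take 140 from S29 at 100 to finish.
S15: unused.
Cost = 210×30 + 140×100 = 20300.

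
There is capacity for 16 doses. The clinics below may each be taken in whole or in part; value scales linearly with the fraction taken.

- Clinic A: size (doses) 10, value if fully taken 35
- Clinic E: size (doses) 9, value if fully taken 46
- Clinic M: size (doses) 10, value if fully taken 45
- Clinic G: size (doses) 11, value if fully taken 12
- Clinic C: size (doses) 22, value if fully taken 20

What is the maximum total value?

77.5

Rank by value-to-size ratio: Clinic E 46/9≈5.11, Clinic M 45/10≈4.5, Clinic A 35/10≈3.5, Clinic G 12/11≈1.09, Clinic C 20/22≈0.909.
Clinic E: take in full, 9 doses for value 46 ; 7 left.
Fill the last 7 doses with part of Clinic M: 7/10 of it earns 31.5.
Total value = 77.5.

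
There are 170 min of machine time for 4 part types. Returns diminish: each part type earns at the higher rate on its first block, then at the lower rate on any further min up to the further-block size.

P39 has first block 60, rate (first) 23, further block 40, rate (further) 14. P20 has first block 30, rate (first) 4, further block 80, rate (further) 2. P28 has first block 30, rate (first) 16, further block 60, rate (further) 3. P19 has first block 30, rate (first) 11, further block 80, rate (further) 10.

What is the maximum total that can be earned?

Order all 8 blocks by rate: P39/first 23 > P28/first 16 > P39/second 14 > P19/first 11 > P19/second 10 > P20/first 4 > P28/second 3 > P20/second 2.
Fill P39 first block (60 at 23) → 110 left.
Fill P28 first block (30 at 16) → 80 left.
Fill P39 second block (40 at 14) → 40 left.
P19 first at 11: fill all 30 → 10 left.
P19 second at 10: only 10 left, fill 10.
Total = 23×60 + 16×30 + 14×40 + 11×30 + 10×10 = 2850.

2850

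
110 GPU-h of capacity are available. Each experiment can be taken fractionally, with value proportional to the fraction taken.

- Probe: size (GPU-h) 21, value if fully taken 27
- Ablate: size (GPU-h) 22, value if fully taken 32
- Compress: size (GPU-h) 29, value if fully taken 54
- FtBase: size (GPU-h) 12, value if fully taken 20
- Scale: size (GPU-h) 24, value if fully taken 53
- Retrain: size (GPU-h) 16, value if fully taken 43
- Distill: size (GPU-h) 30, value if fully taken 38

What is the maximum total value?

Sort by value density: Retrain 43/16≈2.69, Scale 53/24≈2.21, Compress 54/29≈1.86, FtBase 20/12≈1.67, Ablate 32/22≈1.45, Probe 27/21≈1.29, Distill 38/30≈1.27.
Take all of Retrain (16 GPU-h, value 43) — 94 GPU-h left.
All 24 GPU-h of Scale fit (value 53) — 70 remain.
All 29 GPU-h of Compress fit (value 54) — 41 remain.
Take all of FtBase (12 GPU-h, value 20) — 29 GPU-h left.
All 22 GPU-h of Ablate fit (value 32) — 7 remain.
Fill the last 7 GPU-h with part of Probe: 7/21 of it earns 9.
Total value = 211.

211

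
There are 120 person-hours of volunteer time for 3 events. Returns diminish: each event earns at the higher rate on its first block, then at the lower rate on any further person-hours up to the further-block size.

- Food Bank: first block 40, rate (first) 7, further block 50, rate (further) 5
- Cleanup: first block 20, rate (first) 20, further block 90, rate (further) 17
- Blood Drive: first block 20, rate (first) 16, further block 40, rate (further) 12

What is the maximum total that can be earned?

2090

Treat each block as its own option and order by rate: Cleanup/first 20 > Cleanup/second 17 > Blood Drive/first 16 > Blood Drive/second 12 > Food Bank/first 7 > Food Bank/second 5.
Cleanup/first (20): +20 ; 100 left.
Cleanup second at 17: fill all 90 ; 10 left.
Blood Drive/first: +10 of 20 at 16; pool empty.
Total = 20×20 + 17×90 + 16×10 = 2090.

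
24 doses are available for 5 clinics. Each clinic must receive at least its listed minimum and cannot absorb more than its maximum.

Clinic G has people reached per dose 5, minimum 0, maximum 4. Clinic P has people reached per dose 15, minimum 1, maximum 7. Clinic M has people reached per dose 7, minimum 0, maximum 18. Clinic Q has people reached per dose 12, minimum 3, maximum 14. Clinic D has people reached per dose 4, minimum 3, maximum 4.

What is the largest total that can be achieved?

Meeting every minimum uses 0+1+0+3+3 = 7 doses, leaving 17.
Highest people reached per dose first: Clinic P 15 > Clinic Q 12 > Clinic M 7 > Clinic G 5 > Clinic D 4.
Clinic P takes 6 more to reach its cap of 7 ; 11 left.
Give Clinic Q 11 more to hit its cap of 14 ; 0 left.
Total = 15×7 + 12×14 + 4×3 = 285.

285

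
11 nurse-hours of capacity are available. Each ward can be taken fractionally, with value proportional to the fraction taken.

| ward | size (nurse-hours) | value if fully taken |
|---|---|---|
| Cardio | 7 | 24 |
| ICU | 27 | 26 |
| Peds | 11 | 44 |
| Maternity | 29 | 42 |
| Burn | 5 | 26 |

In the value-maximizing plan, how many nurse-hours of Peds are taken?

6

Rank by value-to-size ratio: Burn 26/5≈5.2, Peds 44/11≈4, Cardio 24/7≈3.43, Maternity 42/29≈1.45, ICU 26/27≈0.963.
Take all of Burn (5 nurse-hours, value 26) ; 6 nurse-hours left.
6 nurse-hours left: a 6/11 share of Peds gives 44×6/11 = 24.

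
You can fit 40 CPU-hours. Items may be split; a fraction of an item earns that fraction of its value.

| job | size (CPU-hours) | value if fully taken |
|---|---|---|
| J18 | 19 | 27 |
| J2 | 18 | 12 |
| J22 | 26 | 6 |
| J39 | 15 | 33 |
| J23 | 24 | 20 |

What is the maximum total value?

Sort by value density: J39 33/15≈2.2, J18 27/19≈1.42, J23 20/24≈0.833, J2 12/18≈0.667, J22 6/26≈0.231.
All 15 CPU-hours of J39 fit (value 33) ; 25 remain.
Take all of J18 (19 CPU-hours, value 27) ; 6 CPU-hours left.
Fill the last 6 CPU-hours with part of J23: 6/24 of it earns 5.
Total value = 65.

65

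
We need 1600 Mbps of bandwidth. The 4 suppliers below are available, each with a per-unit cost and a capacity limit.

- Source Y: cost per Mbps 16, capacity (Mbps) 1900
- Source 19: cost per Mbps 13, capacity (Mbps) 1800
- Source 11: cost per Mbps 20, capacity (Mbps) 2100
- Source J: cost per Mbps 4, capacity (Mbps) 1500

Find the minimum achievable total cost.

7300

Fill from the cheapest supplier first.
Source J (4): use full 1500 → 100 Mbps to go.
Source 19 at 13: take 100 of its 1800 → requirement met.
Source Y, Source 11: unused.
Cost = 1500×4 + 100×13 = 7300.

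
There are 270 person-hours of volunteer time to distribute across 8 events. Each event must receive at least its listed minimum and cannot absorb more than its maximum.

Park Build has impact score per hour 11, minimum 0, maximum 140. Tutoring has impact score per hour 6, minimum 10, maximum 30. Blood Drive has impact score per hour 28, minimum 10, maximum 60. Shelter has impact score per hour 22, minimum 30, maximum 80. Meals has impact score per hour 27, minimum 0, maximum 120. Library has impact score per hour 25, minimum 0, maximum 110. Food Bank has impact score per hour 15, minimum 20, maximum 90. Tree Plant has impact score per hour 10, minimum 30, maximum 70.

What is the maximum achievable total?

Meeting every minimum uses 0+10+10+30+0+0+20+30 = 100 person-hours, leaving 170.
Order the events by impact score per hour: Blood Drive 28 > Meals 27 > Library 25 > Shelter 22 > Food Bank 15 > Park Build 11 > Tree Plant 10 > Tutoring 6.
Blood Drive takes 50 more to reach its cap of 60 → 120 left.
Meals: +120 to 120 (cap) → 0 left.
Total = 6×10 + 28×60 + 22×30 + 27×120 + 15×20 + 10×30 = 6240.

6240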